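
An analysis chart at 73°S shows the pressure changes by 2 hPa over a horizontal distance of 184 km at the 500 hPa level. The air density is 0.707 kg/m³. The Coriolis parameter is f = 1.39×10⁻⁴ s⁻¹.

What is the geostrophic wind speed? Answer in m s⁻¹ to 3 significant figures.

Pressure gradient: |∂P/∂n| = 200 Pa / 184000 m = 1.09×10⁻³ Pa/m
Geostrophic balance (pressure-gradient force = Coriolis force):
V_g = (1/(fρ)) |∂P/∂n| = 1.09×10⁻³ / (1.39×10⁻⁴ × 0.707) = 11.1 m/s

11.1 m s⁻¹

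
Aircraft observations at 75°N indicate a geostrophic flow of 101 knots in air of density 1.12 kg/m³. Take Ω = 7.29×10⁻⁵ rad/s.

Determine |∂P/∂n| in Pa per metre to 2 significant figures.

Coriolis parameter at 75°N:
f = 2Ω sin φ = 2 × 7.29×10⁻⁵ × sin 75° = 1.41×10⁻⁴ s⁻¹
Wind speed in SI: 101 knots = 52.0 m/s
Geostrophic balance rearranged: |∂P/∂n| = f ρ V_g
|∂P/∂n| = 1.41×10⁻⁴ × 1.12 × 52.0 = 8.20×10⁻³ Pa/m

8.2×10⁻³ Pa/m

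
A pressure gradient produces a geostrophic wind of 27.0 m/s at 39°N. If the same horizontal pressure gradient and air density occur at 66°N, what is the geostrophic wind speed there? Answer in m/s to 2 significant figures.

19 m/s

With the same pressure gradient and density, V_g ∝ 1/f ∝ 1/sin φ.
V₂ = V₁ · sin φ₁ / sin φ₂ = 27.0 × sin 39° / sin 66°
V₂ = 27.0 × 0.6293/0.9135 = 19 m/s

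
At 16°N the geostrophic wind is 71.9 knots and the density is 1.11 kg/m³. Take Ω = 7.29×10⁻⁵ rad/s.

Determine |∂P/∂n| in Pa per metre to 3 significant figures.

1.65×10⁻³ Pa/m

Coriolis parameter at 16°N:
f = 2Ω sin φ = 2 × 7.29×10⁻⁵ × sin 16° = 4.02×10⁻⁵ s⁻¹
Wind speed in SI: 71.9 knots = 37.0 m/s
Geostrophic balance rearranged: |∂P/∂n| = f ρ V_g
|∂P/∂n| = 4.02×10⁻⁵ × 1.11 × 37.0 = 1.65×10⁻³ Pa/m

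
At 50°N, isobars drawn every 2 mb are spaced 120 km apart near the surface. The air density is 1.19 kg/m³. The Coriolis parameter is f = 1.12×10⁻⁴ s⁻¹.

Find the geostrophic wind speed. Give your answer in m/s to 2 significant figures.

Pressure gradient: |∂P/∂n| = 200 Pa / 120000 m = 1.67×10⁻³ Pa/m
Geostrophic balance (pressure-gradient force = Coriolis force):
V_g = (1/(fρ)) |∂P/∂n| = 1.67×10⁻³ / (1.12×10⁻⁴ × 1.19) = 12.5 m/s

13 m/s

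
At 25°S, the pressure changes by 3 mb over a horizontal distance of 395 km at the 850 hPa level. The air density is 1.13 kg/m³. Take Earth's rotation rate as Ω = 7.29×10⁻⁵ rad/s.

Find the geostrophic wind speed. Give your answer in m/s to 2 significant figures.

11 m/s

Coriolis parameter at 25°S:
f = 2Ω sin φ = 2 × 7.29×10⁻⁵ × sin 25° = 6.16×10⁻⁵ s⁻¹
Pressure gradient: |∂P/∂n| = 300 Pa / 395000 m = 7.59×10⁻⁴ Pa/m
Geostrophic balance (pressure-gradient force = Coriolis force):
V_g = (1/(fρ)) |∂P/∂n| = 7.59×10⁻⁴ / (6.16×10⁻⁵ × 1.13) = 10.9 m/s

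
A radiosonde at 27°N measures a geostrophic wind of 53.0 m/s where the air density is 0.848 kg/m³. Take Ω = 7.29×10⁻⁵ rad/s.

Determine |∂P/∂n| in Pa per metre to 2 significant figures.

Coriolis parameter at 27°N:
f = 2Ω sin φ = 2 × 7.29×10⁻⁵ × sin 27° = 6.62×10⁻⁵ s⁻¹
Geostrophic balance rearranged: |∂P/∂n| = f ρ V_g
|∂P/∂n| = 6.62×10⁻⁵ × 0.848 × 53.0 = 2.97×10⁻³ Pa/m

3.0×10⁻³ Pa/m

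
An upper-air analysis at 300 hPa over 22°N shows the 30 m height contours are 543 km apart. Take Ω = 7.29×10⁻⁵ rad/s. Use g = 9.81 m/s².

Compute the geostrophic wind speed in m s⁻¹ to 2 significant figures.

Coriolis parameter at 22°N:
f = 2Ω sin φ = 2 × 7.29×10⁻⁵ × sin 22° = 5.46×10⁻⁵ s⁻¹
Height gradient: |∂Z/∂n| = 30 m / 543000 m = 5.52×10⁻⁵
On a pressure surface, geostrophic balance gives V_g = (g/f)|∂Z/∂n|:
V_g = 9.81 × 5.52×10⁻⁵ / 5.46×10⁻⁵ = 9.92 m/s

9.9 m s⁻¹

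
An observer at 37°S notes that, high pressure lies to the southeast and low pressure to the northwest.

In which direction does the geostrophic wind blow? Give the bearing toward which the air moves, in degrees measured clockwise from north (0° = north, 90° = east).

225°

The pressure-gradient force points toward the northwest (bearing 315°).
Geostrophic balance: in the Southern Hemisphere the Coriolis force deflects motion to the left, so the geostrophic wind blows 90° to the left of the pressure-gradient force (low pressure on the right).
Rotating 315° by 90° counterclockwise gives 225° — the wind blows toward the southwest.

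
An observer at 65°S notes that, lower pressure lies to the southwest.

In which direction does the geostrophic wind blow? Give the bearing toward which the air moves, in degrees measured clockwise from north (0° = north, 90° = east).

135°

The pressure-gradient force points toward the southwest (bearing 225°).
Geostrophic balance: in the Southern Hemisphere the Coriolis force deflects motion to the left, so the geostrophic wind blows 90° to the left of the pressure-gradient force (low pressure on the right).
Rotating 225° by 90° counterclockwise gives 135° — the wind blows toward the southeast.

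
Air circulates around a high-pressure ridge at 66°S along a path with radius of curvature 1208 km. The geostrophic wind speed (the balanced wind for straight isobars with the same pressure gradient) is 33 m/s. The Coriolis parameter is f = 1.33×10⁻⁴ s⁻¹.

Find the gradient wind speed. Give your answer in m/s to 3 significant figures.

46.4 m/s

Around a high, pressure-gradient force acts outward with centrifugal, so Coriolis balances both:
fV = (1/ρ)|∂P/∂n| + V²/R  →  V² − fR·V + fR·V_g = 0
With fR = 1.33×10⁻⁴ × 1208×10³ m = 161 m/s:
V = [fR − √((fR)² − 4 fR V_g)]/2 = [161 − √(161² − 4×161×33)]/2 = 46.4 m/s
Supergeostrophic (V > V_g = 33 m/s), as expected around a high.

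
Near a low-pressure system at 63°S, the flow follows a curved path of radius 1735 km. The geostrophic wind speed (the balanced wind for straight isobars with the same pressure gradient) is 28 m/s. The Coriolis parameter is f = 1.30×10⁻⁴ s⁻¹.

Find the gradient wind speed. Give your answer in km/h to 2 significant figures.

Around a low, centrifugal force acts outward with Coriolis, so pressure-gradient force balances both:
(1/ρ)|∂P/∂n| = fV + V²/R  →  V² + fR·V − fR·V_g = 0
With fR = 1.30×10⁻⁴ × 1735×10³ m = 226 m/s:
V = [−fR + √((fR)² + 4 fR V_g)]/2 = [−226 + √(226² + 4×226×28)]/2 = 25.2 m/s
Subgeostrophic (V < V_g = 28 m/s), as expected around a low.
Converting: 25.2 m/s × 3.6 = 91 km/h

91 km/h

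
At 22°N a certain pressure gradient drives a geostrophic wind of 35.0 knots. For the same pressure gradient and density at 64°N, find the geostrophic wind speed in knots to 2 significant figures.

15 knots

With the same pressure gradient and density, V_g ∝ 1/f ∝ 1/sin φ.
V₂ = V₁ · sin φ₁ / sin φ₂ = 35.0 × sin 22° / sin 64°
V₂ = 35.0 × 0.3746/0.8988 = 15 knots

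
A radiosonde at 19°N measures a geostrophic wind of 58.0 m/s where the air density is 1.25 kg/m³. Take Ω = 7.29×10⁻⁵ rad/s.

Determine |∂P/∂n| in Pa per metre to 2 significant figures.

3.4×10⁻³ Pa/m

Coriolis parameter at 19°N:
f = 2Ω sin φ = 2 × 7.29×10⁻⁵ × sin 19° = 4.75×10⁻⁵ s⁻¹
Geostrophic balance rearranged: |∂P/∂n| = f ρ V_g
|∂P/∂n| = 4.75×10⁻⁵ × 1.25 × 58.0 = 3.44×10⁻³ Pa/m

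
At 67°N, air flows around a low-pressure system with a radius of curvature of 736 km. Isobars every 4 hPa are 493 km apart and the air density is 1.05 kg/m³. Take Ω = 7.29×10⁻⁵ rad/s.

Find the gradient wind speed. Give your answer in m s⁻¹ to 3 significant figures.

5.46 m s⁻¹

Coriolis parameter at 67°N:
f = 2Ω sin φ = 2 × 7.29×10⁻⁵ × sin 67° = 1.34×10⁻⁴ s⁻¹
Pressure gradient: |∂P/∂n| = 400 Pa / 493000 m = 8.11×10⁻⁴ Pa/m
Geostrophic speed: V_g = |∂P/∂n|/(fρ) = 8.11×10⁻⁴/(1.34×10⁻⁴ × 1.05) = 5.76 m/s
Around a low, centrifugal force acts outward with Coriolis, so pressure-gradient force balances both:
(1/ρ)|∂P/∂n| = fV + V²/R  →  V² + fR·V − fR·V_g = 0
With fR = 1.34×10⁻⁴ × 736×10³ m = 98.8 m/s:
V = [−fR + √((fR)² + 4 fR V_g)]/2 = [−98.8 + √(98.8² + 4×98.8×5.76)]/2 = 5.46 m/s
Subgeostrophic (V < V_g = 5.76 m/s), as expected around a low.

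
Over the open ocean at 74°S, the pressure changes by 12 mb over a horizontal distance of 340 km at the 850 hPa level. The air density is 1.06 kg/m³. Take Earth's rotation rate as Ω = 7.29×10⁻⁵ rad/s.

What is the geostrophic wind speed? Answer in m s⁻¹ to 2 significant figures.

Coriolis parameter at 74°S:
f = 2Ω sin φ = 2 × 7.29×10⁻⁵ × sin 74° = 1.40×10⁻⁴ s⁻¹
Pressure gradient: |∂P/∂n| = 1200 Pa / 340000 m = 3.53×10⁻³ Pa/m
Geostrophic balance (pressure-gradient force = Coriolis force):
V_g = (1/(fρ)) |∂P/∂n| = 3.53×10⁻³ / (1.40×10⁻⁴ × 1.06) = 23.8 m/s

24 m s⁻¹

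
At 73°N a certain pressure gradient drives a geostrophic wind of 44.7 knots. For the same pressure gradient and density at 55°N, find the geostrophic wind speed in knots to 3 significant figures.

52.2 knots

With the same pressure gradient and density, V_g ∝ 1/f ∝ 1/sin φ.
V₂ = V₁ · sin φ₁ / sin φ₂ = 44.7 × sin 73° / sin 55°
V₂ = 44.7 × 0.9563/0.8192 = 52.2 knots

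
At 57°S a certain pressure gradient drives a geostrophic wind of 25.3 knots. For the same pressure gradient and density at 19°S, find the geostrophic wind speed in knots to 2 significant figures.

65 knots

With the same pressure gradient and density, V_g ∝ 1/f ∝ 1/sin φ.
V₂ = V₁ · sin φ₁ / sin φ₂ = 25.3 × sin 57° / sin 19°
V₂ = 25.3 × 0.8387/0.3256 = 65 knots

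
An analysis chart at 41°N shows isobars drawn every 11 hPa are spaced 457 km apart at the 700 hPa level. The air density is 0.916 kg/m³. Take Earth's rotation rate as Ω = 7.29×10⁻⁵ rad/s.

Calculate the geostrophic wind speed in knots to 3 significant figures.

53.4 knots

Coriolis parameter at 41°N:
f = 2Ω sin φ = 2 × 7.29×10⁻⁵ × sin 41° = 9.57×10⁻⁵ s⁻¹
Pressure gradient: |∂P/∂n| = 1100 Pa / 457000 m = 2.41×10⁻³ Pa/m
Geostrophic balance (pressure-gradient force = Coriolis force):
V_g = (1/(fρ)) |∂P/∂n| = 2.41×10⁻³ / (9.57×10⁻⁵ × 0.916) = 27.5 m/s
Converting: 27.5 m/s × 1.944 = 53.4 knots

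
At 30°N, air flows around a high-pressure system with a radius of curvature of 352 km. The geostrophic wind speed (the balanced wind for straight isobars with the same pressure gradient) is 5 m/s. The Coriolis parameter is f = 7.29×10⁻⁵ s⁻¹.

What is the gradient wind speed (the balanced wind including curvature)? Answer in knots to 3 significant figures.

13.2 knots

Around a high, pressure-gradient force acts outward with centrifugal, so Coriolis balances both:
fV = (1/ρ)|∂P/∂n| + V²/R  →  V² − fR·V + fR·V_g = 0
With fR = 7.29×10⁻⁵ × 352×10³ m = 25.7 m/s:
V = [fR − √((fR)² − 4 fR V_g)]/2 = [25.7 − √(25.7² − 4×25.7×5)]/2 = 6.8 m/s
Supergeostrophic (V > V_g = 5 m/s), as expected around a high.
Converting: 6.8 m/s × 1.944 = 13.2 knots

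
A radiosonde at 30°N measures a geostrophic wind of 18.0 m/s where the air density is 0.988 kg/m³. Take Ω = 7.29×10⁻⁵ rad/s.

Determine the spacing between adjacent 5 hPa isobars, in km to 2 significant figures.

390 km

Coriolis parameter at 30°N:
f = 2Ω sin φ = 2 × 7.29×10⁻⁵ × sin 30° = 7.29×10⁻⁵ s⁻¹
Geostrophic balance rearranged: |∂P/∂n| = f ρ V_g
|∂P/∂n| = 7.29×10⁻⁵ × 0.988 × 18.0 = 1.30×10⁻³ Pa/m
Isobar spacing: Δn = ΔP/|∂P/∂n| = 500 Pa / 1.30×10⁻³ Pa/m = 385667 m ≈ 390 km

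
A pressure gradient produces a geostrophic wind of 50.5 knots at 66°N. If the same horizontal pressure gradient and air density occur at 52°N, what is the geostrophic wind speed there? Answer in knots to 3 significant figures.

58.5 knots

With the same pressure gradient and density, V_g ∝ 1/f ∝ 1/sin φ.
V₂ = V₁ · sin φ₁ / sin φ₂ = 50.5 × sin 66° / sin 52°
V₂ = 50.5 × 0.9135/0.7880 = 58.5 knots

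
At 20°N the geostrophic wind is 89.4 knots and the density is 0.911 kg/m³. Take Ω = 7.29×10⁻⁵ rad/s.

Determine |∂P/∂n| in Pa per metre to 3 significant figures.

Coriolis parameter at 20°N:
f = 2Ω sin φ = 2 × 7.29×10⁻⁵ × sin 20° = 4.99×10⁻⁵ s⁻¹
Wind speed in SI: 89.4 knots = 46.0 m/s
Geostrophic balance rearranged: |∂P/∂n| = f ρ V_g
|∂P/∂n| = 4.99×10⁻⁵ × 0.911 × 46.0 = 2.09×10⁻³ Pa/m

2.09×10⁻³ Pa/m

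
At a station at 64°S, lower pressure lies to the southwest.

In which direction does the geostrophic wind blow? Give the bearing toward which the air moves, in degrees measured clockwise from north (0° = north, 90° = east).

The pressure-gradient force points toward the southwest (bearing 225°).
Geostrophic balance: in the Southern Hemisphere the Coriolis force deflects motion to the left, so the geostrophic wind blows 90° to the left of the pressure-gradient force (low pressure on the right).
Rotating 225° by 90° counterclockwise gives 135° — the wind blows toward the southeast.

135°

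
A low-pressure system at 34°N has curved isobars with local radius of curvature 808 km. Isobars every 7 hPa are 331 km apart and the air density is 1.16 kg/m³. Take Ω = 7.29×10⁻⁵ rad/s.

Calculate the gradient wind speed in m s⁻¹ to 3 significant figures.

17.6 m s⁻¹

Coriolis parameter at 34°N:
f = 2Ω sin φ = 2 × 7.29×10⁻⁵ × sin 34° = 8.15×10⁻⁵ s⁻¹
Pressure gradient: |∂P/∂n| = 700 Pa / 331000 m = 2.11×10⁻³ Pa/m
Geostrophic speed: V_g = |∂P/∂n|/(fρ) = 2.11×10⁻³/(8.15×10⁻⁵ × 1.16) = 22.4 m/s
Around a low, centrifugal force acts outward with Coriolis, so pressure-gradient force balances both:
(1/ρ)|∂P/∂n| = fV + V²/R  →  V² + fR·V − fR·V_g = 0
With fR = 8.15×10⁻⁵ × 808×10³ m = 65.9 m/s:
V = [−fR + √((fR)² + 4 fR V_g)]/2 = [−65.9 + √(65.9² + 4×65.9×22.4)]/2 = 17.6 m/s
Subgeostrophic (V < V_g = 22.4 m/s), as expected around a low.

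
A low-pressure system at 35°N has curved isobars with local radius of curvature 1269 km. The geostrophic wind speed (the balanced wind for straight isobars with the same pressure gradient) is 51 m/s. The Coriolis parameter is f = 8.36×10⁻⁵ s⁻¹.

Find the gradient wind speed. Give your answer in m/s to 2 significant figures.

Around a low, centrifugal force acts outward with Coriolis, so pressure-gradient force balances both:
(1/ρ)|∂P/∂n| = fV + V²/R  →  V² + fR·V − fR·V_g = 0
With fR = 8.36×10⁻⁵ × 1269×10³ m = 106 m/s:
V = [−fR + √((fR)² + 4 fR V_g)]/2 = [−106 + √(106² + 4×106×51)]/2 = 37.6 m/s
Subgeostrophic (V < V_g = 51 m/s), as expected around a low.

38 m/s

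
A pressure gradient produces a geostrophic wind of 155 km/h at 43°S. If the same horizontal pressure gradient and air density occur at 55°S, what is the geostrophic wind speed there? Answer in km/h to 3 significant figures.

129 km/h

With the same pressure gradient and density, V_g ∝ 1/f ∝ 1/sin φ.
V₂ = V₁ · sin φ₁ / sin φ₂ = 155 × sin 43° / sin 55°
V₂ = 155 × 0.6820/0.8192 = 129 km/h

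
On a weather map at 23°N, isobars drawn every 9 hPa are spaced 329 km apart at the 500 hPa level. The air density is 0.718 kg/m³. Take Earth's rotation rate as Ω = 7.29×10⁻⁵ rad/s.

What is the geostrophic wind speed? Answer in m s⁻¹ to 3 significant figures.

66.9 m s⁻¹

Coriolis parameter at 23°N:
f = 2Ω sin φ = 2 × 7.29×10⁻⁵ × sin 23° = 5.70×10⁻⁵ s⁻¹
Pressure gradient: |∂P/∂n| = 900 Pa / 329000 m = 2.74×10⁻³ Pa/m
Geostrophic balance (pressure-gradient force = Coriolis force):
V_g = (1/(fρ)) |∂P/∂n| = 2.74×10⁻³ / (5.70×10⁻⁵ × 0.718) = 66.9 m/s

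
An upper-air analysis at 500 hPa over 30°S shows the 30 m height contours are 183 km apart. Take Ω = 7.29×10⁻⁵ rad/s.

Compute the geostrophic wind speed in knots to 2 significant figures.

Coriolis parameter at 30°S:
f = 2Ω sin φ = 2 × 7.29×10⁻⁵ × sin 30° = 7.29×10⁻⁵ s⁻¹
Height gradient: |∂Z/∂n| = 30 m / 183000 m = 1.64×10⁻⁴
On a pressure surface, geostrophic balance gives V_g = (g/f)|∂Z/∂n|:
V_g = 9.81 × 1.64×10⁻⁴ / 7.29×10⁻⁵ = 22.1 m/s
Converting: 22.1 m/s × 1.944 = 43 knots

43 knots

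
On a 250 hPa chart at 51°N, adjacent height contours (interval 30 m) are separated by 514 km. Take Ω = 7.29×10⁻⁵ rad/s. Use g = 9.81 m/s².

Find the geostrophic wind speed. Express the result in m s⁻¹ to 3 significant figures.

5.05 m s⁻¹

Coriolis parameter at 51°N:
f = 2Ω sin φ = 2 × 7.29×10⁻⁵ × sin 51° = 1.13×10⁻⁴ s⁻¹
Height gradient: |∂Z/∂n| = 30 m / 514000 m = 5.84×10⁻⁵
On a pressure surface, geostrophic balance gives V_g = (g/f)|∂Z/∂n|:
V_g = 9.81 × 5.84×10⁻⁵ / 1.13×10⁻⁴ = 5.05 m/s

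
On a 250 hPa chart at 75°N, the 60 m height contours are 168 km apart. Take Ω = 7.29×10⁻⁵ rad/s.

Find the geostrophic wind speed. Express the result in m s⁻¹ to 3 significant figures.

Coriolis parameter at 75°N:
f = 2Ω sin φ = 2 × 7.29×10⁻⁵ × sin 75° = 1.41×10⁻⁴ s⁻¹
Height gradient: |∂Z/∂n| = 60 m / 168000 m = 3.57×10⁻⁴
On a pressure surface, geostrophic balance gives V_g = (g/f)|∂Z/∂n|:
V_g = 9.81 × 3.57×10⁻⁴ / 1.41×10⁻⁴ = 24.9 m/s

24.9 m s⁻¹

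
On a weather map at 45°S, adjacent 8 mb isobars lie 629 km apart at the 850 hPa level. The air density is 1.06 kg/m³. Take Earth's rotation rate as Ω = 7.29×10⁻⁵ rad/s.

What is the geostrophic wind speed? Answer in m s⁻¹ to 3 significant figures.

Coriolis parameter at 45°S:
f = 2Ω sin φ = 2 × 7.29×10⁻⁵ × sin 45° = 1.03×10⁻⁴ s⁻¹
Pressure gradient: |∂P/∂n| = 800 Pa / 629000 m = 1.27×10⁻³ Pa/m
Geostrophic balance (pressure-gradient force = Coriolis force):
V_g = (1/(fρ)) |∂P/∂n| = 1.27×10⁻³ / (1.03×10⁻⁴ × 1.06) = 11.6 m/s

11.6 m s⁻¹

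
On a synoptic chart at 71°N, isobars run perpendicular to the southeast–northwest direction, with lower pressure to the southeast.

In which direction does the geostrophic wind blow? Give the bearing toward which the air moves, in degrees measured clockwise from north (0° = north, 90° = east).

The pressure-gradient force points toward the southeast (bearing 135°).
Geostrophic balance: in the Northern Hemisphere the Coriolis force deflects motion to the right, so the geostrophic wind blows 90° to the right of the pressure-gradient force (low pressure on the left).
Rotating 135° by 90° clockwise gives 225° — the wind blows toward the southwest.

225°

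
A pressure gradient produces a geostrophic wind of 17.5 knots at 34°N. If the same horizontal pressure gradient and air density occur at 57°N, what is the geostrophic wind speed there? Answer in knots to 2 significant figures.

12 knots

With the same pressure gradient and density, V_g ∝ 1/f ∝ 1/sin φ.
V₂ = V₁ · sin φ₁ / sin φ₂ = 17.5 × sin 34° / sin 57°
V₂ = 17.5 × 0.5592/0.8387 = 12 knots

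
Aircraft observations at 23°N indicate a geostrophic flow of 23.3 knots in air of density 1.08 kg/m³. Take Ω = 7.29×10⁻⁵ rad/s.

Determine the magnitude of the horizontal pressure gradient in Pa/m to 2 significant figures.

7.4×10⁻⁴ Pa/m

Coriolis parameter at 23°N:
f = 2Ω sin φ = 2 × 7.29×10⁻⁵ × sin 23° = 5.70×10⁻⁵ s⁻¹
Wind speed in SI: 23.3 knots = 12.0 m/s
Geostrophic balance rearranged: |∂P/∂n| = f ρ V_g
|∂P/∂n| = 5.70×10⁻⁵ × 1.08 × 12.0 = 7.37×10⁻⁴ Pa/m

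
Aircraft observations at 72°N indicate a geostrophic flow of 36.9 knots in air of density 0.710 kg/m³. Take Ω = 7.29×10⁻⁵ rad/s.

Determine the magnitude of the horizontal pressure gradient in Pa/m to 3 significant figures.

Coriolis parameter at 72°N:
f = 2Ω sin φ = 2 × 7.29×10⁻⁵ × sin 72° = 1.39×10⁻⁴ s⁻¹
Wind speed in SI: 36.9 knots = 19.0 m/s
Geostrophic balance rearranged: |∂P/∂n| = f ρ V_g
|∂P/∂n| = 1.39×10⁻⁴ × 0.710 × 19.0 = 1.87×10⁻³ Pa/m

1.87×10⁻³ Pa/m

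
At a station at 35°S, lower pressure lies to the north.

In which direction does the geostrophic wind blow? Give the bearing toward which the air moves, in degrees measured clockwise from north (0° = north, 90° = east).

The pressure-gradient force points toward the north (bearing 000°).
Geostrophic balance: in the Southern Hemisphere the Coriolis force deflects motion to the left, so the geostrophic wind blows 90° to the left of the pressure-gradient force (low pressure on the right).
Rotating 000° by 90° counterclockwise gives 270° — the wind blows toward the west.

270°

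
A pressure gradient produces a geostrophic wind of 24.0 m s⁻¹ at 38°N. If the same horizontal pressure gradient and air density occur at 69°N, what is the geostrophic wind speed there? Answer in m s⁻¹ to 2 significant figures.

16 m s⁻¹

With the same pressure gradient and density, V_g ∝ 1/f ∝ 1/sin φ.
V₂ = V₁ · sin φ₁ / sin φ₂ = 24.0 × sin 38° / sin 69°
V₂ = 24.0 × 0.6157/0.9336 = 16 m s⁻¹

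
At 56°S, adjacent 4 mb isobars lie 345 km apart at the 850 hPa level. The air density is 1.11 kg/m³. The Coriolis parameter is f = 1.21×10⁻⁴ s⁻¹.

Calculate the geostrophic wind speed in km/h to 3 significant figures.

31.1 km/h

Pressure gradient: |∂P/∂n| = 400 Pa / 345000 m = 1.16×10⁻³ Pa/m
Geostrophic balance (pressure-gradient force = Coriolis force):
V_g = (1/(fρ)) |∂P/∂n| = 1.16×10⁻³ / (1.21×10⁻⁴ × 1.11) = 8.63 m/s
Converting: 8.63 m/s × 3.6 = 31.1 km/h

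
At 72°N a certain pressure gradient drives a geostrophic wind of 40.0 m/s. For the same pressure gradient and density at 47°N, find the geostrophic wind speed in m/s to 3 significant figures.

52.0 m/s

With the same pressure gradient and density, V_g ∝ 1/f ∝ 1/sin φ.
V₂ = V₁ · sin φ₁ / sin φ₂ = 40.0 × sin 72° / sin 47°
V₂ = 40.0 × 0.9511/0.7314 = 52.0 m/s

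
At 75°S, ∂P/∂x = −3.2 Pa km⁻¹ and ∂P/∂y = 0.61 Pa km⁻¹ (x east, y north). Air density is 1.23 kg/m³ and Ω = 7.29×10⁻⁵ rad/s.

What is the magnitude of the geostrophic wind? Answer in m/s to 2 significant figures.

Coriolis parameter at 75°S:
f = 2Ω sin φ = 2 × 7.29×10⁻⁵ × sin 75° = 1.41×10⁻⁴ s⁻¹
In the Southern Hemisphere f is negative: f = −1.41×10⁻⁴ s⁻¹.
Component geostrophic relations (x east, y north):
u_g = −(1/(fρ)) ∂P/∂y,  v_g = (1/(fρ)) ∂P/∂x
u_g = −(0.61×10⁻³)/(−1.41×10⁻⁴ × 1.23) = 3.52 m/s;  v_g = (−3.2×10⁻³)/(−1.41×10⁻⁴ × 1.23) = 18.5 m/s
|V_g| = √(u_g² + v_g²) = 18.8 m/s

19 m/s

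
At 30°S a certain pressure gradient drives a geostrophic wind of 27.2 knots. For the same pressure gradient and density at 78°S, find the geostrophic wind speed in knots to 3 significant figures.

13.9 knots

With the same pressure gradient and density, V_g ∝ 1/f ∝ 1/sin φ.
V₂ = V₁ · sin φ₁ / sin φ₂ = 27.2 × sin 30° / sin 78°
V₂ = 27.2 × 0.5000/0.9781 = 13.9 knots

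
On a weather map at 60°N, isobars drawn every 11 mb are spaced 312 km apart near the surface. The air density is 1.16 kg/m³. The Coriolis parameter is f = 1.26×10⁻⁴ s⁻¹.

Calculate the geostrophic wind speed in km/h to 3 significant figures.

Pressure gradient: |∂P/∂n| = 1100 Pa / 312000 m = 3.53×10⁻³ Pa/m
Geostrophic balance (pressure-gradient force = Coriolis force):
V_g = (1/(fρ)) |∂P/∂n| = 3.53×10⁻³ / (1.26×10⁻⁴ × 1.16) = 24.1 m/s
Converting: 24.1 m/s × 3.6 = 86.8 km/h

86.8 km/h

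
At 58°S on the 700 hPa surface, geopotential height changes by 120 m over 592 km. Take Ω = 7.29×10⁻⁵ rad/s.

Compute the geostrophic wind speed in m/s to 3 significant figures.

Coriolis parameter at 58°S:
f = 2Ω sin φ = 2 × 7.29×10⁻⁵ × sin 58° = 1.24×10⁻⁴ s⁻¹
Height gradient: |∂Z/∂n| = 120 m / 592000 m = 2.03×10⁻⁴
On a pressure surface, geostrophic balance gives V_g = (g/f)|∂Z/∂n|:
V_g = 9.81 × 2.03×10⁻⁴ / 1.24×10⁻⁴ = 16.1 m/s

16.1 m/s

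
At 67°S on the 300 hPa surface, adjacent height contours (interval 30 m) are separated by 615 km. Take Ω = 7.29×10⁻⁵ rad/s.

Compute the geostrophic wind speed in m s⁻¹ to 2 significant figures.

Coriolis parameter at 67°S:
f = 2Ω sin φ = 2 × 7.29×10⁻⁵ × sin 67° = 1.34×10⁻⁴ s⁻¹
Height gradient: |∂Z/∂n| = 30 m / 615000 m = 4.88×10⁻⁵
On a pressure surface, geostrophic balance gives V_g = (g/f)|∂Z/∂n|:
V_g = 9.81 × 4.88×10⁻⁵ / 1.34×10⁻⁴ = 3.57 m/s

3.6 m s⁻¹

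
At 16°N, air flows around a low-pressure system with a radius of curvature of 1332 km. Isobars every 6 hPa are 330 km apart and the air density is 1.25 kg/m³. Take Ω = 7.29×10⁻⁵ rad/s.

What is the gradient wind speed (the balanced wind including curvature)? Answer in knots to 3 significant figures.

48.1 knots

Coriolis parameter at 16°N:
f = 2Ω sin φ = 2 × 7.29×10⁻⁵ × sin 16° = 4.02×10⁻⁵ s⁻¹
Pressure gradient: |∂P/∂n| = 600 Pa / 330000 m = 1.82×10⁻³ Pa/m
Geostrophic speed: V_g = |∂P/∂n|/(fρ) = 1.82×10⁻³/(4.02×10⁻⁵ × 1.25) = 36.2 m/s
Around a low, centrifugal force acts outward with Coriolis, so pressure-gradient force balances both:
(1/ρ)|∂P/∂n| = fV + V²/R  →  V² + fR·V − fR·V_g = 0
With fR = 4.02×10⁻⁵ × 1332×10³ m = 53.5 m/s:
V = [−fR + √((fR)² + 4 fR V_g)]/2 = [−53.5 + √(53.5² + 4×53.5×36.2)]/2 = 24.8 m/s
Subgeostrophic (V < V_g = 36.2 m/s), as expected around a low.
Converting: 24.8 m/s × 1.944 = 48.1 knots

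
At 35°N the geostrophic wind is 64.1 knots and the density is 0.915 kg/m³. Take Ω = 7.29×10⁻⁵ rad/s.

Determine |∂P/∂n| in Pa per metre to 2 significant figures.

Coriolis parameter at 35°N:
f = 2Ω sin φ = 2 × 7.29×10⁻⁵ × sin 35° = 8.36×10⁻⁵ s⁻¹
Wind speed in SI: 64.1 knots = 33.0 m/s
Geostrophic balance rearranged: |∂P/∂n| = f ρ V_g
|∂P/∂n| = 8.36×10⁻⁵ × 0.915 × 33.0 = 2.52×10⁻³ Pa/m

2.5×10⁻³ Pa/m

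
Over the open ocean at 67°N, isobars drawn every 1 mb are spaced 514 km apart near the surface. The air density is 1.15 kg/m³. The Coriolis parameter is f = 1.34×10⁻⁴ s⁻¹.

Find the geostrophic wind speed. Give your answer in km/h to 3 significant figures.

Pressure gradient: |∂P/∂n| = 100 Pa / 514000 m = 1.95×10⁻⁴ Pa/m
Geostrophic balance (pressure-gradient force = Coriolis force):
V_g = (1/(fρ)) |∂P/∂n| = 1.95×10⁻⁴ / (1.34×10⁻⁴ × 1.15) = 1.26 m/s
Converting: 1.26 m/s × 3.6 = 4.55 km/h

4.55 km/h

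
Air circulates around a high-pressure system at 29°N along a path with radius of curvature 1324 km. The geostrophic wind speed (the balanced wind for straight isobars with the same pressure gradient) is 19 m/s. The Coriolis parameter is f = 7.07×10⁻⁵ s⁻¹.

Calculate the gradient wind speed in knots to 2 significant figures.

Around a high, pressure-gradient force acts outward with centrifugal, so Coriolis balances both:
fV = (1/ρ)|∂P/∂n| + V²/R  →  V² − fR·V + fR·V_g = 0
With fR = 7.07×10⁻⁵ × 1324×10³ m = 93.6 m/s:
V = [fR − √((fR)² − 4 fR V_g)]/2 = [93.6 − √(93.6² − 4×93.6×19)]/2 = 26.5 m/s
Supergeostrophic (V > V_g = 19 m/s), as expected around a high.
Converting: 26.5 m/s × 1.944 = 52 knots

52 knots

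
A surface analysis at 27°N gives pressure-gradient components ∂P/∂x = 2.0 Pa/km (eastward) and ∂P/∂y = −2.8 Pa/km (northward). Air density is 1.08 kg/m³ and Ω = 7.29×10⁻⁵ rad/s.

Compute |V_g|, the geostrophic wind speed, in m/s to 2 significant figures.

Coriolis parameter at 27°N:
f = 2Ω sin φ = 2 × 7.29×10⁻⁵ × sin 27° = 6.62×10⁻⁵ s⁻¹
Component geostrophic relations (x east, y north):
u_g = −(1/(fρ)) ∂P/∂y,  v_g = (1/(fρ)) ∂P/∂x
u_g = −(−2.8×10⁻³)/(6.62×10⁻⁵ × 1.08) = 39.2 m/s;  v_g = (2.0×10⁻³)/(6.62×10⁻⁵ × 1.08) = 28.0 m/s
|V_g| = √(u_g² + v_g²) = 48.1 m/s

48 m/s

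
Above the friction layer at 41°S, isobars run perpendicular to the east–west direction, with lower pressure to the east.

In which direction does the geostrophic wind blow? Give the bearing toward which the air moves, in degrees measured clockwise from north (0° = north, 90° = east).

000°

The pressure-gradient force points toward the east (bearing 090°).
Geostrophic balance: in the Southern Hemisphere the Coriolis force deflects motion to the left, so the geostrophic wind blows 90° to the left of the pressure-gradient force (low pressure on the right).
Rotating 090° by 90° counterclockwise gives 000° — the wind blows toward the north.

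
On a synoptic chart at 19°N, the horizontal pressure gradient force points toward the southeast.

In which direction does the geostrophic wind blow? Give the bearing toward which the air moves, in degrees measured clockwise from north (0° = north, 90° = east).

225°

The pressure-gradient force points toward the southeast (bearing 135°).
Geostrophic balance: in the Northern Hemisphere the Coriolis force deflects motion to the right, so the geostrophic wind blows 90° to the right of the pressure-gradient force (low pressure on the left).
Rotating 135° by 90° clockwise gives 225° — the wind blows toward the southwest.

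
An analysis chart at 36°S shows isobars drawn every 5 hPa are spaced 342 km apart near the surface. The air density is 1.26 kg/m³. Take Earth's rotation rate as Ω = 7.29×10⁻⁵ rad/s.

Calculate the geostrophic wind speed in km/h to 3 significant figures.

48.7 km/h

Coriolis parameter at 36°S:
f = 2Ω sin φ = 2 × 7.29×10⁻⁵ × sin 36° = 8.57×10⁻⁵ s⁻¹
Pressure gradient: |∂P/∂n| = 500 Pa / 342000 m = 1.46×10⁻³ Pa/m
Geostrophic balance (pressure-gradient force = Coriolis force):
V_g = (1/(fρ)) |∂P/∂n| = 1.46×10⁻³ / (8.57×10⁻⁵ × 1.26) = 13.5 m/s
Converting: 13.5 m/s × 3.6 = 48.7 km/h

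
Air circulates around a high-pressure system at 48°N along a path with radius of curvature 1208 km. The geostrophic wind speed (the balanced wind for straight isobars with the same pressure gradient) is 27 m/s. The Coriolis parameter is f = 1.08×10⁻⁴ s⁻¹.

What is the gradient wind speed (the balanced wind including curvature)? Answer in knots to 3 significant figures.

74.2 knots

Around a high, pressure-gradient force acts outward with centrifugal, so Coriolis balances both:
fV = (1/ρ)|∂P/∂n| + V²/R  →  V² − fR·V + fR·V_g = 0
With fR = 1.08×10⁻⁴ × 1208×10³ m = 130 m/s:
V = [fR − √((fR)² − 4 fR V_g)]/2 = [130 − √(130² − 4×130×27)]/2 = 38.2 m/s
Supergeostrophic (V > V_g = 27 m/s), as expected around a high.
Converting: 38.2 m/s × 1.944 = 74.2 knots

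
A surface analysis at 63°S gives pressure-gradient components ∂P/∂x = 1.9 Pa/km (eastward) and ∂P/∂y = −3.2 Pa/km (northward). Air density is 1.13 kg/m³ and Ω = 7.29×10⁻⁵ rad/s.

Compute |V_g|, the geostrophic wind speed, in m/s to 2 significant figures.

25 m/s

Coriolis parameter at 63°S:
f = 2Ω sin φ = 2 × 7.29×10⁻⁵ × sin 63° = 1.30×10⁻⁴ s⁻¹
In the Southern Hemisphere f is negative: f = −1.30×10⁻⁴ s⁻¹.
Component geostrophic relations (x east, y north):
u_g = −(1/(fρ)) ∂P/∂y,  v_g = (1/(fρ)) ∂P/∂x
u_g = −(−3.2×10⁻³)/(−1.30×10⁻⁴ × 1.13) = −21.8 m/s;  v_g = (1.9×10⁻³)/(−1.30×10⁻⁴ × 1.13) = −12.9 m/s
|V_g| = √(u_g² + v_g²) = 25.4 m/s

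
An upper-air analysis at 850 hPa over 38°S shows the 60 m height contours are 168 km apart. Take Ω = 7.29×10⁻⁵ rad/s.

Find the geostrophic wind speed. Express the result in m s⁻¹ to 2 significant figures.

Coriolis parameter at 38°S:
f = 2Ω sin φ = 2 × 7.29×10⁻⁵ × sin 38° = 8.98×10⁻⁵ s⁻¹
Height gradient: |∂Z/∂n| = 60 m / 168000 m = 3.57×10⁻⁴
On a pressure surface, geostrophic balance gives V_g = (g/f)|∂Z/∂n|:
V_g = 9.81 × 3.57×10⁻⁴ / 8.98×10⁻⁵ = 39.0 m/s

39 m s⁻¹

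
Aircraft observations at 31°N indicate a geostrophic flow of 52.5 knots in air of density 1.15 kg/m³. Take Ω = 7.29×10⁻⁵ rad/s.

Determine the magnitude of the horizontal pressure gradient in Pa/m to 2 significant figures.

2.3×10⁻³ Pa/m

Coriolis parameter at 31°N:
f = 2Ω sin φ = 2 × 7.29×10⁻⁵ × sin 31° = 7.51×10⁻⁵ s⁻¹
Wind speed in SI: 52.5 knots = 27.0 m/s
Geostrophic balance rearranged: |∂P/∂n| = f ρ V_g
|∂P/∂n| = 7.51×10⁻⁵ × 1.15 × 27.0 = 2.33×10⁻³ Pa/m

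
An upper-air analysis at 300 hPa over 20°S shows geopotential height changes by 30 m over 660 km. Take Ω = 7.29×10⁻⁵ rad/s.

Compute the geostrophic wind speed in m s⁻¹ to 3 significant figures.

8.94 m s⁻¹

Coriolis parameter at 20°S:
f = 2Ω sin φ = 2 × 7.29×10⁻⁵ × sin 20° = 4.99×10⁻⁵ s⁻¹
Height gradient: |∂Z/∂n| = 30 m / 660000 m = 4.55×10⁻⁵
On a pressure surface, geostrophic balance gives V_g = (g/f)|∂Z/∂n|:
V_g = 9.81 × 4.55×10⁻⁵ / 4.99×10⁻⁵ = 8.94 m/s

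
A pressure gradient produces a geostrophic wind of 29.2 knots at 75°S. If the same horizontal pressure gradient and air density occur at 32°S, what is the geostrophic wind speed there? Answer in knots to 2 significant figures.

With the same pressure gradient and density, V_g ∝ 1/f ∝ 1/sin φ.
V₂ = V₁ · sin φ₁ / sin φ₂ = 29.2 × sin 75° / sin 32°
V₂ = 29.2 × 0.9659/0.5299 = 53 knots

53 knots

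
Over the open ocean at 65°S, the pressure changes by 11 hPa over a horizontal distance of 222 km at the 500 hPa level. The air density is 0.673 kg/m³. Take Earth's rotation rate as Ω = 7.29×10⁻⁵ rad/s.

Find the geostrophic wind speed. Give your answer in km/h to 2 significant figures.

200 km/h

Coriolis parameter at 65°S:
f = 2Ω sin φ = 2 × 7.29×10⁻⁵ × sin 65° = 1.32×10⁻⁴ s⁻¹
Pressure gradient: |∂P/∂n| = 1100 Pa / 222000 m = 4.95×10⁻³ Pa/m
Geostrophic balance (pressure-gradient force = Coriolis force):
V_g = (1/(fρ)) |∂P/∂n| = 4.95×10⁻³ / (1.32×10⁻⁴ × 0.673) = 55.7 m/s
Converting: 55.7 m/s × 3.6 = 200 km/h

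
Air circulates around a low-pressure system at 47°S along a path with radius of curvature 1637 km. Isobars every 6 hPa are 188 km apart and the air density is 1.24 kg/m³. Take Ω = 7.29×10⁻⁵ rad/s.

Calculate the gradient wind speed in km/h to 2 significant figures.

77 km/h

Coriolis parameter at 47°S:
f = 2Ω sin φ = 2 × 7.29×10⁻⁵ × sin 47° = 1.07×10⁻⁴ s⁻¹
Pressure gradient: |∂P/∂n| = 600 Pa / 188000 m = 3.19×10⁻³ Pa/m
Geostrophic speed: V_g = |∂P/∂n|/(fρ) = 3.19×10⁻³/(1.07×10⁻⁴ × 1.24) = 24.1 m/s
Around a low, centrifugal force acts outward with Coriolis, so pressure-gradient force balances both:
(1/ρ)|∂P/∂n| = fV + V²/R  →  V² + fR·V − fR·V_g = 0
With fR = 1.07×10⁻⁴ × 1637×10³ m = 175 m/s:
V = [−fR + √((fR)² + 4 fR V_g)]/2 = [−175 + √(175² + 4×175×24.1)]/2 = 21.5 m/s
Subgeostrophic (V < V_g = 24.1 m/s), as expected around a low.
Converting: 21.5 m/s × 3.6 = 77 km/h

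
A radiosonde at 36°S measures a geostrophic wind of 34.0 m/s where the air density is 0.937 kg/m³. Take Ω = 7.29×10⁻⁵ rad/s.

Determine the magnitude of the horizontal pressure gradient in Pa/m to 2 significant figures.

2.7×10⁻³ Pa/m

Coriolis parameter at 36°S:
f = 2Ω sin φ = 2 × 7.29×10⁻⁵ × sin 36° = 8.57×10⁻⁵ s⁻¹
Geostrophic balance rearranged: |∂P/∂n| = f ρ V_g
|∂P/∂n| = 8.57×10⁻⁵ × 0.937 × 34.0 = 2.73×10⁻³ Pa/m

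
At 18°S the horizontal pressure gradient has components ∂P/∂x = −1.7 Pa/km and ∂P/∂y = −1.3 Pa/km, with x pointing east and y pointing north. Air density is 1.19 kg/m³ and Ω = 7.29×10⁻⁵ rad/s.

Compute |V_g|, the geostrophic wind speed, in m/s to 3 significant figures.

39.9 m/s

Coriolis parameter at 18°S:
f = 2Ω sin φ = 2 × 7.29×10⁻⁵ × sin 18° = 4.51×10⁻⁵ s⁻¹
In the Southern Hemisphere f is negative: f = −4.51×10⁻⁵ s⁻¹.
Component geostrophic relations (x east, y north):
u_g = −(1/(fρ)) ∂P/∂y,  v_g = (1/(fρ)) ∂P/∂x
u_g = −(−1.3×10⁻³)/(−4.51×10⁻⁵ × 1.19) = −24.2 m/s;  v_g = (−1.7×10⁻³)/(−4.51×10⁻⁵ × 1.19) = 31.7 m/s
|V_g| = √(u_g² + v_g²) = 39.9 m/s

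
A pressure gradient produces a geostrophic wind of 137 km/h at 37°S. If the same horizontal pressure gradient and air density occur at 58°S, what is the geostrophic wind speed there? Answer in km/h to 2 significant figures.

97 km/h

With the same pressure gradient and density, V_g ∝ 1/f ∝ 1/sin φ.
V₂ = V₁ · sin φ₁ / sin φ₂ = 137 × sin 37° / sin 58°
V₂ = 137 × 0.6018/0.8480 = 97 km/h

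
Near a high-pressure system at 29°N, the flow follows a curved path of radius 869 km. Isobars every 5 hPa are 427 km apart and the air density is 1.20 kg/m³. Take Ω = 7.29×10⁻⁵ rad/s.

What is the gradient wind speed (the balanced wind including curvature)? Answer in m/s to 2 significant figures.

Coriolis parameter at 29°N:
f = 2Ω sin φ = 2 × 7.29×10⁻⁵ × sin 29° = 7.07×10⁻⁵ s⁻¹
Pressure gradient: |∂P/∂n| = 500 Pa / 427000 m = 1.17×10⁻³ Pa/m
Geostrophic speed: V_g = |∂P/∂n|/(fρ) = 1.17×10⁻³/(7.07×10⁻⁵ × 1.20) = 13.8 m/s
Around a high, pressure-gradient force acts outward with centrifugal, so Coriolis balances both:
fV = (1/ρ)|∂P/∂n| + V²/R  →  V² − fR·V + fR·V_g = 0
With fR = 7.07×10⁻⁵ × 869×10³ m = 61.4 m/s:
V = [fR − √((fR)² − 4 fR V_g)]/2 = [61.4 − √(61.4² − 4×61.4×13.8)]/2 = 21 m/s
Supergeostrophic (V > V_g = 13.8 m/s), as expected around a high.

21 m/s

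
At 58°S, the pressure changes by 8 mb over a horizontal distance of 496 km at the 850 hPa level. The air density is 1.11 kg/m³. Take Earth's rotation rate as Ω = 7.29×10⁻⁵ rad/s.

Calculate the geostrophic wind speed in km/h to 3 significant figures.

Coriolis parameter at 58°S:
f = 2Ω sin φ = 2 × 7.29×10⁻⁵ × sin 58° = 1.24×10⁻⁴ s⁻¹
Pressure gradient: |∂P/∂n| = 800 Pa / 496000 m = 1.61×10⁻³ Pa/m
Geostrophic balance (pressure-gradient force = Coriolis force):
V_g = (1/(fρ)) |∂P/∂n| = 1.61×10⁻³ / (1.24×10⁻⁴ × 1.11) = 11.8 m/s
Converting: 11.8 m/s × 3.6 = 42.3 km/h

42.3 km/h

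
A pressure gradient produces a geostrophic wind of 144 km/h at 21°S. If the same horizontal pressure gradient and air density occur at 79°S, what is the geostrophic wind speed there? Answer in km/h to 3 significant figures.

With the same pressure gradient and density, V_g ∝ 1/f ∝ 1/sin φ.
V₂ = V₁ · sin φ₁ / sin φ₂ = 144 × sin 21° / sin 79°
V₂ = 144 × 0.3584/0.9816 = 52.6 km/h

52.6 km/h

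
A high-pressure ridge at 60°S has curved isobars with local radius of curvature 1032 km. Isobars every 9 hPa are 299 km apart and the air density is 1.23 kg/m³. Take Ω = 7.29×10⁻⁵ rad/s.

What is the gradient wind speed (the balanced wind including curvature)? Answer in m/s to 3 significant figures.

23.7 m/s

Coriolis parameter at 60°S:
f = 2Ω sin φ = 2 × 7.29×10⁻⁵ × sin 60° = 1.26×10⁻⁴ s⁻¹
Pressure gradient: |∂P/∂n| = 900 Pa / 299000 m = 3.01×10⁻³ Pa/m
Geostrophic speed: V_g = |∂P/∂n|/(fρ) = 3.01×10⁻³/(1.26×10⁻⁴ × 1.23) = 19.4 m/s
Around a high, pressure-gradient force acts outward with centrifugal, so Coriolis balances both:
fV = (1/ρ)|∂P/∂n| + V²/R  →  V² − fR·V + fR·V_g = 0
With fR = 1.26×10⁻⁴ × 1032×10³ m = 130 m/s:
V = [fR − √((fR)² − 4 fR V_g)]/2 = [130 − √(130² − 4×130×19.4)]/2 = 23.7 m/s
Supergeostrophic (V > V_g = 19.4 m/s), as expected around a high.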